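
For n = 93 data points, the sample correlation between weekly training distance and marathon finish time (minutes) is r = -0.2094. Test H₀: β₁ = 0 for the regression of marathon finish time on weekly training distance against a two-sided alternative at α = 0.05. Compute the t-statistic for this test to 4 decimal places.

t = -2.0428

t = r·√(n − 2)/√(1 − r²) = -0.2094·√91/√0.956152 = -2.0428.
df = n − 2 = 91.
Two-sided p ≈ 0.0440, which is < 0.05, so reject H₀.
There is evidence of a linear association between weekly training distance and marathon finish time.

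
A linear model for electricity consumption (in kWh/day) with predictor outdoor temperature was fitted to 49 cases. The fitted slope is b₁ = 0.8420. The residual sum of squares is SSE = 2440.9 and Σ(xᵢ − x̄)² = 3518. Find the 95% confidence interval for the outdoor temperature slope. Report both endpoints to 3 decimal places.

MSE = SSE/(n − 2) = 2440.9/47 = 51.934.
SE(b₁) = √(MSE/Sₓₓ) = √(51.934/3518) = 0.121501.
df = n − 2 = 47.
t* = t_{0.025, 47} = 2.011741.
Margin = t* × SE = 2.011741 × 0.121501 = 0.24443.
CI: 0.8420 ± 0.24443 → (0.598, 1.086).
With 95% confidence, each one-unit increase in outdoor temperature is associated with a change of between 0.598 and 1.086 kWh/day in electricity consumption.

(0.598, 1.086)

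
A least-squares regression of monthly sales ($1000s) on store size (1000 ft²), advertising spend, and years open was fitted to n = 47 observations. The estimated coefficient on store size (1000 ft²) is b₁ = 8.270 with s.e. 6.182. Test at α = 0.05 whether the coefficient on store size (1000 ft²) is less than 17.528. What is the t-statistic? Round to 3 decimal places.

t = -1.498

H₀: β₁ = 17.528 vs H₁: β₁ < 17.528.
t = (b₁ − β₁⁰)/SE = (8.270 − 17.528) / 6.182 = -1.498.
df = n − k − 1 = 47 − 3 − 1 = 43.
One-sided p ≈ 0.0708, which is ≥ 0.05, so fail to reject H₀.
The data do not give significant evidence that the true slope on store size (1000 ft²) is below 17.528 $1000s per unit, holding the other predictors fixed.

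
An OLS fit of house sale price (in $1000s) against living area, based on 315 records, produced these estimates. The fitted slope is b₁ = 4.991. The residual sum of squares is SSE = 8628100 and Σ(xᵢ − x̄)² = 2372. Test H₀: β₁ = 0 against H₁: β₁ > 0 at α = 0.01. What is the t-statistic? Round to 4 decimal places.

MSE = SSE/(n − 2) = 8628100/313 = 27565.8.
SE(b₁) = √(MSE/Sₓₓ) = √(27565.8/2372) = 3.40901.
t = 4.991 / 3.40901 = 1.4641.
df = n − 2 = 313.
One-sided p ≈ 0.0721, which is ≥ 0.01, so fail to reject H₀.
The data do not give significant evidence that the true slope on living area is positive.

t = 1.4641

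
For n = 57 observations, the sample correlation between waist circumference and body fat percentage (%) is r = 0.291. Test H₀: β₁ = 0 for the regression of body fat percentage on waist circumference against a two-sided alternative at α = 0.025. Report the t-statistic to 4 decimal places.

t = 2.2557

t = r·√(n − 2)/√(1 − r²) = 0.291·√55/√0.915319 = 2.2557.
df = n − 2 = 55.
Two-sided p ≈ 0.0281, which is ≥ 0.025, so fail to reject H₀.
The data do not give significant evidence of a linear association between waist circumference and body fat percentage.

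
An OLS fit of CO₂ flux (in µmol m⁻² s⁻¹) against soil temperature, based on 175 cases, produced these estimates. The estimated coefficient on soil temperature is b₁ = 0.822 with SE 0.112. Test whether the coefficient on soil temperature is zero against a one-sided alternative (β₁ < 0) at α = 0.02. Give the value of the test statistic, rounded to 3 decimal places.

H₀: β₁ = 0 vs H₁: β₁ < 0.
t = (b₁ − β₁⁰)/SE = 0.822 / 0.112 = 7.339.
df = n − 2 = 175 − 2 = 173.
One-sided p ≈ 1.0000, which is ≥ 0.02, so fail to reject H₀.
The data do not give significant evidence that the true slope on soil temperature is negative.

t = 7.339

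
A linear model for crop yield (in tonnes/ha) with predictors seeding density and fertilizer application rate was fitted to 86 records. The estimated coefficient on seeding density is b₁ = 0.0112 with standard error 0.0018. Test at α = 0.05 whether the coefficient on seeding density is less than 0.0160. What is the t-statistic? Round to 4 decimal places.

H₀: β₁ = 0.0160 vs H₁: β₁ < 0.0160.
t = (b₁ − β₁⁰)/SE = (0.0112 − 0.0160) / 0.0018 = -2.6667.
df = n − k − 1 = 86 − 2 − 1 = 83.
One-sided p ≈ 0.0046, which is < 0.05, so reject H₀.
There is evidence that the true slope on seeding density is below 0.0160 tonnes/ha per unit, holding the other predictors fixed.

t = -2.6667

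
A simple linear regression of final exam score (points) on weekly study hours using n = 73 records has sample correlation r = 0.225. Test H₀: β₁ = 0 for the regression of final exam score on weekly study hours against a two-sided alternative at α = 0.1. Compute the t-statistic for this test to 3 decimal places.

t = 1.946

t = r·√(n − 2)/√(1 − r²) = 0.225·√71/√0.949375 = 1.946.
df = n − 2 = 71.
Two-sided p ≈ 0.0556, which is < 0.1, so reject H₀.
There is evidence of a linear association between weekly study hours and final exam score.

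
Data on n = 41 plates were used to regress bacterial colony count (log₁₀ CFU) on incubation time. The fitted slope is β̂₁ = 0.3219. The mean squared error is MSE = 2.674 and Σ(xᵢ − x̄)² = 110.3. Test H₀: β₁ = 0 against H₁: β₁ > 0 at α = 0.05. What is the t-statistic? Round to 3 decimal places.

t = 2.067

SE(β̂₁) = √(MSE/Sₓₓ) = √(2.674/110.3) = 0.155702.
t = 0.3219 / 0.155702 = 2.067.
df = n − 2 = 39.
One-sided p ≈ 0.0227, which is < 0.05, so reject H₀.
There is evidence that the true slope on incubation time is positive.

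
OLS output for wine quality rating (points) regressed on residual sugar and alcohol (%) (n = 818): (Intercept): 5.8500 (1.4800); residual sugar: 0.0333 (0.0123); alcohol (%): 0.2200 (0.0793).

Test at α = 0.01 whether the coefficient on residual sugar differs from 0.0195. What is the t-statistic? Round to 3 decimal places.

t = 1.122

Read off: b = 0.0333, SE = 0.0123 for residual sugar.
H₀: β₁ = 0.0195 vs H₁: β₁ ≠ 0.0195.
t = (0.0333 − 0.0195) / 0.0123 = 1.122.
df = n − k − 1 = 818 − 2 − 1 = 815.
Two-sided p ≈ 0.2622, which is ≥ 0.01, so fail to reject H₀.
The data are consistent with a true slope of 0.0195 points per unit of residual sugar, holding the other predictors fixed.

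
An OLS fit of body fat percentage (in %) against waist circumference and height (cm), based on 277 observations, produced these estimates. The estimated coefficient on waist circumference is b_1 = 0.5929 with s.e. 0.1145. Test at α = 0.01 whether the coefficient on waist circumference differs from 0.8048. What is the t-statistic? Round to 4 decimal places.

H₀: β₁ = 0.8048 vs H₁: β₁ ≠ 0.8048.
t = (b_1 − β₁⁰)/SE = (0.5929 − 0.8048) / 0.1145 = -1.8507.
df = n − k − 1 = 277 − 2 − 1 = 274.
Two-sided p ≈ 0.0653, which is ≥ 0.01, so fail to reject H₀.
The data are consistent with a true slope of 0.8048 % per unit of waist circumference, holding the other predictors fixed.

t = -1.8507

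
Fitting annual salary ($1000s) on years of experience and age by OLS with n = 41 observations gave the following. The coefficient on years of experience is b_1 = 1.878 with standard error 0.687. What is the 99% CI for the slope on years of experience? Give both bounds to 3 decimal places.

df = n − k − 1 = 41 − 2 − 1 = 38.
t* = t_{0.005, 38} = 2.711558.
Margin = t* × SE = 2.711558 × 0.687 = 1.86284.
CI: 1.878 ± 1.86284 → (0.015, 3.741).
With 99% confidence, each one-unit increase in years of experience is associated with a change of between 0.015 and 3.741 $1000s in annual salary, holding the other predictors fixed.

(0.015, 3.741)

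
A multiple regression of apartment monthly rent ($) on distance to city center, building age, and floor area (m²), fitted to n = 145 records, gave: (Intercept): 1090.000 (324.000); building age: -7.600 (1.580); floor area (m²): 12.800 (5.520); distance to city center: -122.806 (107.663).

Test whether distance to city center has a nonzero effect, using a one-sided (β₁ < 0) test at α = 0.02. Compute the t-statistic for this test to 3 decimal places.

Read off: b = -122.806, SE = 107.663 for distance to city center.
H₀: β₁ = 0 vs H₁: β₁ < 0.
t = -122.806 / 107.663 = -1.141.
df = n − k − 1 = 145 − 3 − 1 = 141.
One-sided p ≈ 0.1280, which is ≥ 0.02, so fail to reject H₀.
The data do not give significant evidence that the true slope on distance to city center is negative, holding the other predictors fixed.

t = -1.141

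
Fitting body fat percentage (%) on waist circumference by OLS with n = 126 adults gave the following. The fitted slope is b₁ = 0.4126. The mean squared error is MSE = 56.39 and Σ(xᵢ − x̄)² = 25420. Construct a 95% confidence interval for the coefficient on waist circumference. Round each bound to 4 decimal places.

(0.3194, 0.5058)

SE(b₁) = √(MSE/Sₓₓ) = √(56.39/25420) = 0.0470992.
df = n − 2 = 124.
t* = t_{0.025, 124} = 1.97928.
Margin = t* × SE = 1.97928 × 0.0470992 = 0.093222.
CI: 0.4126 ± 0.093222 → (0.3194, 0.5058).
With 95% confidence, each one-unit increase in waist circumference is associated with a change of between 0.3194 and 0.5058 % in body fat percentage.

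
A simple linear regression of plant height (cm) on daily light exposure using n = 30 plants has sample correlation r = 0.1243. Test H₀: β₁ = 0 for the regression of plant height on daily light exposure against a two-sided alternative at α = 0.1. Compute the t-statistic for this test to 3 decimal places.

t = r·√(n − 2)/√(1 − r²) = 0.1243·√28/√0.98455 = 0.663.
df = n − 2 = 28.
Two-sided p ≈ 0.5128, which is ≥ 0.1, so fail to reject H₀.
The data do not give significant evidence of a linear association between daily light exposure and plant height.

t = 0.663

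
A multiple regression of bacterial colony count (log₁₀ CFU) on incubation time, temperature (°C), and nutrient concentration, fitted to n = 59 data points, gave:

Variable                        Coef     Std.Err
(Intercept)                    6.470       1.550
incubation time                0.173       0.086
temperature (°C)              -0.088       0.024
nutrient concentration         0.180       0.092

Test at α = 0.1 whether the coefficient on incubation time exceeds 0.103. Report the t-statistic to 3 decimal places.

t = 0.814

Read off: b = 0.173, SE = 0.086 for incubation time.
H₀: β₁ = 0.103 vs H₁: β₁ > 0.103.
t = (0.173 − 0.103) / 0.086 = 0.814.
df = n − k − 1 = 59 − 3 − 1 = 55.
One-sided p ≈ 0.2096, which is ≥ 0.1, so fail to reject H₀.
The data do not give significant evidence that the true slope on incubation time exceeds 0.103 log₁₀ CFU per unit, holding the other predictors fixed.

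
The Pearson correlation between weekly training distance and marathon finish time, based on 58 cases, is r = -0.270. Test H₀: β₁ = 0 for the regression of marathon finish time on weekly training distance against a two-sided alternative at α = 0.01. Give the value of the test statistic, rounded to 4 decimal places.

t = r·√(n − 2)/√(1 − r²) = -0.270·√56/√0.9271 = -2.0984.
df = n − 2 = 56.
Two-sided p ≈ 0.0404, which is ≥ 0.01, so fail to reject H₀.
The data do not give significant evidence of a linear association between weekly training distance and marathon finish time.

t = -2.0984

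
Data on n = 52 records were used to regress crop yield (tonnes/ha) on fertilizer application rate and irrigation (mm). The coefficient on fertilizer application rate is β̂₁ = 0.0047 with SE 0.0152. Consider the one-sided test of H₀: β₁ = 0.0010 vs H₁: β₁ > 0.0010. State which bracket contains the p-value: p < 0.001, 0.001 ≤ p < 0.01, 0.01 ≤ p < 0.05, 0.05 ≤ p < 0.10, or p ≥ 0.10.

p ≥ 0.10

t = (0.0047 − 0.0010) / 0.0152 = 0.243.
df = n − k − 1 = 52 − 2 − 1 = 49.
One-sided p = P(T_{49} > t) ≈ 0.4043.
So p ≥ 0.10.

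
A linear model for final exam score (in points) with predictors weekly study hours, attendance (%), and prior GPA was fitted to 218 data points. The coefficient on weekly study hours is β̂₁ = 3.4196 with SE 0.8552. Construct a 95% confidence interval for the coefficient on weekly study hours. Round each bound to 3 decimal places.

(1.734, 5.105)

df = n − k − 1 = 218 − 3 − 1 = 214.
t* = t_{0.025, 214} = 1.971111.
Margin = t* × SE = 1.971111 × 0.8552 = 1.68569.
CI: 3.4196 ± 1.68569 → (1.734, 5.105).
With 95% confidence, each one-unit increase in weekly study hours is associated with a change of between 1.734 and 5.105 points in final exam score, holding the other predictors fixed.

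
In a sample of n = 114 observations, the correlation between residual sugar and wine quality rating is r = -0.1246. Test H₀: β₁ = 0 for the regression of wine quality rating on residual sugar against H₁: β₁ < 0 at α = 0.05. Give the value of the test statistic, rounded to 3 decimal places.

t = -1.329

t = r·√(n − 2)/√(1 − r²) = -0.1246·√112/√0.984475 = -1.329.
df = n − 2 = 112.
One-sided p ≈ 0.0933, which is ≥ 0.05, so fail to reject H₀.
The data do not give significant evidence of a linear association between residual sugar and wine quality rating.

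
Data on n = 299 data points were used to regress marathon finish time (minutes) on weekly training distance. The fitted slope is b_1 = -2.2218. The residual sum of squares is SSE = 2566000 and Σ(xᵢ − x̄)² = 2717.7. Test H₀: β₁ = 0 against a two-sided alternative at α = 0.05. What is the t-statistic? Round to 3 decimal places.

t = -1.246

MSE = SSE/(n − 2) = 2566000/297 = 8639.73.
SE(b_1) = √(MSE/Sₓₓ) = √(8639.73/2717.7) = 1.78299.
t = -2.2218 / 1.78299 = -1.246.
df = n − 2 = 297.
Two-sided p ≈ 0.2137, which is ≥ 0.05, so fail to reject H₀.
The data do not give significant evidence of an association between weekly training distance and marathon finish time.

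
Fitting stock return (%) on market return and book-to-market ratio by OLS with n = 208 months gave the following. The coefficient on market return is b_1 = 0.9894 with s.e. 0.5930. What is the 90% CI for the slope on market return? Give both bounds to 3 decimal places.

df = n − k − 1 = 208 − 2 − 1 = 205.
t* = t_{0.05, 205} = 1.652321.
Margin = t* × SE = 1.652321 × 0.5930 = 0.97983.
CI: 0.9894 ± 0.97983 → (0.010, 1.969).
With 90% confidence, each one-unit increase in market return is associated with a change of between 0.010 and 1.969 % in stock return, holding the other predictors fixed.

(0.010, 1.969)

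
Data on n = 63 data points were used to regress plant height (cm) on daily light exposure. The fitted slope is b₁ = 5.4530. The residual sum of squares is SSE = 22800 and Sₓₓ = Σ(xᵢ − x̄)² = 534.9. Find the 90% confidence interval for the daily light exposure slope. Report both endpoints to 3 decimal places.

MSE = SSE/(n − 2) = 22800/61 = 373.77.
SE(b₁) = √(MSE/Sₓₓ) = √(373.77/534.9) = 0.835923.
df = n − 2 = 61.
t* = t_{0.05, 61} = 1.670219.
Margin = t* × SE = 1.670219 × 0.835923 = 1.39617.
CI: 5.4530 ± 1.39617 → (4.057, 6.849).
With 90% confidence, each one-unit increase in daily light exposure is associated with a change of between 4.057 and 6.849 cm in plant height.

(4.057, 6.849)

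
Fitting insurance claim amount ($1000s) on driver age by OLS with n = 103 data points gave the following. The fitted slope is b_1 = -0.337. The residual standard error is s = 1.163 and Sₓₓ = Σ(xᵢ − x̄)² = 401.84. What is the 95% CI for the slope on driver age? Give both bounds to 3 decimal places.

(-0.452, -0.222)

SE(b_1) = s/√Sₓₓ = 1.163/√401.84 = 0.0580167.
df = n − 2 = 101.
t* = t_{0.025, 101} = 1.983731.
Margin = t* × SE = 1.983731 × 0.0580167 = 0.11509.
CI: -0.337 ± 0.11509 → (-0.452, -0.222).
With 95% confidence, each one-unit increase in driver age is associated with a change of between -0.452 and -0.222 $1000s in insurance claim amount.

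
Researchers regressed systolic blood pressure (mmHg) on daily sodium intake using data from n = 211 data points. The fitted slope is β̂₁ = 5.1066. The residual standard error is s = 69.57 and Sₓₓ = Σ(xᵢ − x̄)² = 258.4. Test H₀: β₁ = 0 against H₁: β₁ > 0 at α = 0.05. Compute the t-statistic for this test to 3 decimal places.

t = 1.180

SE(β̂₁) = s/√Sₓₓ = 69.57/√258.4 = 4.32789.
t = 5.1066 / 4.32789 = 1.180.
df = n − 2 = 209.
One-sided p ≈ 0.1197, which is ≥ 0.05, so fail to reject H₀.
The data do not give significant evidence that the true slope on daily sodium intake is positive.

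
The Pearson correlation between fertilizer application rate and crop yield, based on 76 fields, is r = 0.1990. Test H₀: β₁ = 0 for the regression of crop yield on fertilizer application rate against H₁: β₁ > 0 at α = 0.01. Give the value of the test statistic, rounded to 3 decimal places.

t = 1.747

t = r·√(n − 2)/√(1 − r²) = 0.1990·√74/√0.960399 = 1.747.
df = n − 2 = 74.
One-sided p ≈ 0.0424, which is ≥ 0.01, so fail to reject H₀.
The data do not give significant evidence of a linear association between fertilizer application rate and crop yield.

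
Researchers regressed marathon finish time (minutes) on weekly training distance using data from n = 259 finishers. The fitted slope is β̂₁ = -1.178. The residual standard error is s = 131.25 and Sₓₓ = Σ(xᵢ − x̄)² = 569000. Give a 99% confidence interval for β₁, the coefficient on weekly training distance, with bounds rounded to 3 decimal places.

(-1.630, -0.726)

SE(β̂₁) = s/√Sₓₓ = 131.25/√569000 = 0.173998.
df = n − 2 = 257.
t* = t_{0.005, 257} = 2.595094.
Margin = t* × SE = 2.595094 × 0.173998 = 0.45154.
CI: -1.178 ± 0.45154 → (-1.630, -0.726).
With 99% confidence, each one-unit increase in weekly training distance is associated with a change of between -1.630 and -0.726 minutes in marathon finish time.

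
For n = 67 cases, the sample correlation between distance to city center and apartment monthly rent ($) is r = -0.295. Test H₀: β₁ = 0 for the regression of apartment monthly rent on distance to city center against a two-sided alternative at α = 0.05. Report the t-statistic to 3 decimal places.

t = r·√(n − 2)/√(1 − r²) = -0.295·√65/√0.912975 = -2.489.
df = n − 2 = 65.
Two-sided p ≈ 0.0154, which is < 0.05, so reject H₀.
There is evidence of a linear association between distance to city center and apartment monthly rent.

t = -2.489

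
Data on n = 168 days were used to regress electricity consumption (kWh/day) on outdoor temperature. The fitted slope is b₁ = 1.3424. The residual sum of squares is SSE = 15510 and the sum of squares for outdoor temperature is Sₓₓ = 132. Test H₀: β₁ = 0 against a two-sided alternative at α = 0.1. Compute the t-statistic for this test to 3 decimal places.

t = 1.596

MSE = SSE/(n − 2) = 15510/166 = 93.4337.
SE(b₁) = √(MSE/Sₓₓ) = √(93.4337/132) = 0.841327.
t = 1.3424 / 0.841327 = 1.596.
df = n − 2 = 166.
Two-sided p ≈ 0.1125, which is ≥ 0.1, so fail to reject H₀.
The data do not give significant evidence of an association between outdoor temperature and electricity consumption.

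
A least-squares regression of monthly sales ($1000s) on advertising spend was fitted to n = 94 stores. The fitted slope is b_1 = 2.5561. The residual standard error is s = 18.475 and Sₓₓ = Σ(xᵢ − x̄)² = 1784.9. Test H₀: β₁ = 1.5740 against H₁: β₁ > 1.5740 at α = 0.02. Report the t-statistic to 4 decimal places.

SE(b_1) = s/√Sₓₓ = 18.475/√1784.9 = 0.437298.
t = (2.5561 − 1.5740) / 0.437298 = 2.2458.
df = n − 2 = 92.
One-sided p ≈ 0.0136, which is < 0.02, so reject H₀.
There is evidence that the true slope on advertising spend exceeds 1.5740 $1000s per unit.

t = 2.2458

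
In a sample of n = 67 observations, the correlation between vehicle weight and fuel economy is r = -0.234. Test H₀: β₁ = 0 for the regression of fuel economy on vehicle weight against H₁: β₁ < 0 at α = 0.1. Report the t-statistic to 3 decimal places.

t = -1.940

t = r·√(n − 2)/√(1 − r²) = -0.234·√65/√0.945244 = -1.940.
df = n − 2 = 65.
One-sided p ≈ 0.0283, which is < 0.1, so reject H₀.
There is evidence of a linear association between vehicle weight and fuel economy.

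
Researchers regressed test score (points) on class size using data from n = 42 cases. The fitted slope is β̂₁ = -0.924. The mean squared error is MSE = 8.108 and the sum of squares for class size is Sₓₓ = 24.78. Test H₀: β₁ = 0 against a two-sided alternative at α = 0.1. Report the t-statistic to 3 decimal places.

SE(β̂₁) = √(MSE/Sₓₓ) = √(8.108/24.78) = 0.572013.
t = -0.924 / 0.572013 = -1.615.
df = n − 2 = 40.
Two-sided p ≈ 0.1141, which is ≥ 0.1, so fail to reject H₀.
The data do not give significant evidence of an association between class size and test score.

t = -1.615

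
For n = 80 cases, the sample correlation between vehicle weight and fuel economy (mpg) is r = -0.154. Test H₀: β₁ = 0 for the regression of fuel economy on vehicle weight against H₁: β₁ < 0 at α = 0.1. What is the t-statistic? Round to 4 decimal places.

t = -1.3765

t = r·√(n − 2)/√(1 − r²) = -0.154·√78/√0.976284 = -1.3765.
df = n − 2 = 78.
One-sided p ≈ 0.0863, which is < 0.1, so reject H₀.
There is evidence of a linear association between vehicle weight and fuel economy.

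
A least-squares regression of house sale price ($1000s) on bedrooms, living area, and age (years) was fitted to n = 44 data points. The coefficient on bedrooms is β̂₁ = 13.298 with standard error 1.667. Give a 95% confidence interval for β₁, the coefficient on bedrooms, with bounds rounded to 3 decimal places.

df = n − k − 1 = 44 − 3 − 1 = 40.
t* = t_{0.025, 40} = 2.021075.
Margin = t* × SE = 2.021075 × 1.667 = 3.36913.
CI: 13.298 ± 3.36913 → (9.929, 16.667).
With 95% confidence, each one-unit increase in bedrooms is associated with a change of between 9.929 and 16.667 $1000s in house sale price, holding the other predictors fixed.

(9.929, 16.667)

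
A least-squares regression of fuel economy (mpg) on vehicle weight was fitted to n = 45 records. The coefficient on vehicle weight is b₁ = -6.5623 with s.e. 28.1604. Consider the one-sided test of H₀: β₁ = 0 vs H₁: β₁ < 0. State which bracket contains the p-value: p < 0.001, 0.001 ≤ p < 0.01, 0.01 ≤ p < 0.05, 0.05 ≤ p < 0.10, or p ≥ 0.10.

p ≥ 0.10

t = -6.5623 / 28.1604 = -0.233.
df = n − 2 = 45 − 2 = 43.
One-sided p = P(T_{43} < t) ≈ 0.4084.
So p ≥ 0.10.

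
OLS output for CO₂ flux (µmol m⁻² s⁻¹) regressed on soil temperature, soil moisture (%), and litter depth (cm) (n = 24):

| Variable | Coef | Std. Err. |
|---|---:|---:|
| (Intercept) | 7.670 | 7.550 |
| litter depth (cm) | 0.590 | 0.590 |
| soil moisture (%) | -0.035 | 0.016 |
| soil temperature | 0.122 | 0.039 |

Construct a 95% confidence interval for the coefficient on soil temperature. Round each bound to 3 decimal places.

Read off: b = 0.122, SE = 0.039 for soil temperature.
df = n − k − 1 = 24 − 3 − 1 = 20.
t* = t_{0.025, 20} = 2.085963.
Margin = t* × SE = 2.085963 × 0.039 = 0.08135.
CI: 0.122 ± 0.08135 → (0.041, 0.203).

(0.041, 0.203)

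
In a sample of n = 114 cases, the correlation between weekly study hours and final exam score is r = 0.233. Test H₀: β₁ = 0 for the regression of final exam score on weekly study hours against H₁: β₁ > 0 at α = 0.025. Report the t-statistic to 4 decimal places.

t = 2.5356

t = r·√(n − 2)/√(1 − r²) = 0.233·√112/√0.945711 = 2.5356.
df = n − 2 = 112.
One-sided p ≈ 0.0063, which is < 0.025, so reject H₀.
There is evidence of a linear association between weekly study hours and final exam score.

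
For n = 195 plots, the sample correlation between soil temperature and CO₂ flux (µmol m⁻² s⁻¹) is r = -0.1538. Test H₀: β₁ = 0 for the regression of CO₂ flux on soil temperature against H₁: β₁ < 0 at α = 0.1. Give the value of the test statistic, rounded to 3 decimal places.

t = r·√(n − 2)/√(1 − r²) = -0.1538·√193/√0.976346 = -2.162.
df = n − 2 = 193.
One-sided p ≈ 0.0159, which is < 0.1, so reject H₀.
There is evidence of a linear association between soil temperature and CO₂ flux.

t = -2.162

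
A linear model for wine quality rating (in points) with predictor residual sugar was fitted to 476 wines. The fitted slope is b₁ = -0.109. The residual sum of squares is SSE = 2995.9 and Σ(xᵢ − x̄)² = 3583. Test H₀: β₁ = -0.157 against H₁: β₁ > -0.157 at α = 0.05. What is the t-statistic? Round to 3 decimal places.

t = 1.143

MSE = SSE/(n − 2) = 2995.9/474 = 6.32046.
SE(b₁) = √(MSE/Sₓₓ) = √(6.32046/3583) = 0.0420002.
t = (-0.109 − (-0.157)) / 0.0420002 = 1.143.
df = n − 2 = 474.
One-sided p ≈ 0.1268, which is ≥ 0.05, so fail to reject H₀.
The data do not give significant evidence that the true slope on residual sugar exceeds -0.157 points per unit.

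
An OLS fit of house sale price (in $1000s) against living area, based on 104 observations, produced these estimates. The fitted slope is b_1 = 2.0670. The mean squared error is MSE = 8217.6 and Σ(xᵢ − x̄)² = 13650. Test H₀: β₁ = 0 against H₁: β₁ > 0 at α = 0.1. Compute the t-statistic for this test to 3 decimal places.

SE(b_1) = √(MSE/Sₓₓ) = √(8217.6/13650) = 0.775901.
t = 2.0670 / 0.775901 = 2.664.
df = n − 2 = 102.
One-sided p ≈ 0.0045, which is < 0.1, so reject H₀.
There is evidence that the true slope on living area is positive.

t = 2.664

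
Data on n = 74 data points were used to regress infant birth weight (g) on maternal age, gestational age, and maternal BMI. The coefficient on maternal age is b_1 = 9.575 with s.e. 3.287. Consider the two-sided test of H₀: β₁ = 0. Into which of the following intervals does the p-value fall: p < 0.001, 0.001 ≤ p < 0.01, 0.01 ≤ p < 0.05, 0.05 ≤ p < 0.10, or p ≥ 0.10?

t = 9.575 / 3.287 = 2.913.
df = n − k − 1 = 74 − 3 − 1 = 70.
Two-sided p = 2·P(T_{70} > |t|) ≈ 0.0048.
So 0.001 ≤ p < 0.01.

0.001 ≤ p < 0.01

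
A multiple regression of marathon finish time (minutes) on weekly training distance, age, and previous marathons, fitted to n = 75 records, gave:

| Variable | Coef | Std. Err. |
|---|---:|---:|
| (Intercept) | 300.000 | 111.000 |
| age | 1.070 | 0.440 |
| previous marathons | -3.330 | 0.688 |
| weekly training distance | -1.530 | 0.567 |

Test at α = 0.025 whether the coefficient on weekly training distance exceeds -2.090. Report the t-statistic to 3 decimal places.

Read off: b = -1.530, SE = 0.567 for weekly training distance.
H₀: β₁ = -2.090 vs H₁: β₁ > -2.090.
t = (-1.530 − (-2.090)) / 0.567 = 0.988.
df = n − k − 1 = 75 − 3 − 1 = 71.
One-sided p ≈ 0.1633, which is ≥ 0.025, so fail to reject H₀.
The data do not give significant evidence that the true slope on weekly training distance exceeds -2.090 minutes per unit, holding the other predictors fixed.

t = 0.988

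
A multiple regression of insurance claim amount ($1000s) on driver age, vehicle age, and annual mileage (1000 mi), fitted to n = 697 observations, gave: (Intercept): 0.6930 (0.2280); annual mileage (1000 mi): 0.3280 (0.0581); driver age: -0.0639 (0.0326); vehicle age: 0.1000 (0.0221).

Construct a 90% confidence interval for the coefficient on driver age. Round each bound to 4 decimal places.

(-0.1176, -0.0102)

Read off: b = -0.0639, SE = 0.0326 for driver age.
df = n − k − 1 = 697 − 3 − 1 = 693.
t* = t_{0.05, 693} = 1.647055.
Margin = t* × SE = 1.647055 × 0.0326 = 0.053694.
CI: -0.0639 ± 0.053694 → (-0.1176, -0.0102).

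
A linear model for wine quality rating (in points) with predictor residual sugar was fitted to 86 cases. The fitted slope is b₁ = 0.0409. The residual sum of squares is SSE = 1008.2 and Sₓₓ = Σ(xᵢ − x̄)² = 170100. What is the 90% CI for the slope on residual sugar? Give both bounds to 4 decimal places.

(0.0269, 0.0549)

MSE = SSE/(n − 2) = 1008.2/84 = 12.0024.
SE(b₁) = √(MSE/Sₓₓ) = √(12.0024/170100) = 0.00840004.
df = n − 2 = 84.
t* = t_{0.05, 84} = 1.663197.
Margin = t* × SE = 1.663197 × 0.00840004 = 0.013971.
CI: 0.0409 ± 0.013971 → (0.0269, 0.0549).
With 90% confidence, each one-unit increase in residual sugar is associated with a change of between 0.0269 and 0.0549 points in wine quality rating.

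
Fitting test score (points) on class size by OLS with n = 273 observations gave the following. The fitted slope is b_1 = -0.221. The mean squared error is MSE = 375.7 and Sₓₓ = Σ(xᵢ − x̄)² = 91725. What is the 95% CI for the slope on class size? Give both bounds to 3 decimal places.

(-0.347, -0.095)

SE(b_1) = √(MSE/Sₓₓ) = √(375.7/91725) = 0.0639995.
df = n − 2 = 271.
t* = t_{0.025, 271} = 1.968756.
Margin = t* × SE = 1.968756 × 0.0639995 = 0.12600.
CI: -0.221 ± 0.12600 → (-0.347, -0.095).
With 95% confidence, each one-unit increase in class size is associated with a change of between -0.347 and -0.095 points in test score.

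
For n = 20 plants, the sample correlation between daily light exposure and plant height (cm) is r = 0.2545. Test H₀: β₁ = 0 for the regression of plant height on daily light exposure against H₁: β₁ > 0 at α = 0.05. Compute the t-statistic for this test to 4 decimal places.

t = r·√(n − 2)/√(1 − r²) = 0.2545·√18/√0.93523 = 1.1165.
df = n − 2 = 18.
One-sided p ≈ 0.1394, which is ≥ 0.05, so fail to reject H₀.
The data do not give significant evidence of a linear association between daily light exposure and plant height.

t = 1.1165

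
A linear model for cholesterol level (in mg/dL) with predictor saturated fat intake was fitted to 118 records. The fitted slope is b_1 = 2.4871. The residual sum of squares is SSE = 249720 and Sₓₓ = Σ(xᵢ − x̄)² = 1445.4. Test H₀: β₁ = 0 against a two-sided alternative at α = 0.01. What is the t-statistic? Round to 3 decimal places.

MSE = SSE/(n − 2) = 249720/116 = 2152.76.
SE(b_1) = √(MSE/Sₓₓ) = √(2152.76/1445.4) = 1.2204.
t = 2.4871 / 1.2204 = 2.038.
df = n − 2 = 116.
Two-sided p ≈ 0.0438, which is ≥ 0.01, so fail to reject H₀.
The data do not give significant evidence of an association between saturated fat intake and cholesterol level.

t = 2.038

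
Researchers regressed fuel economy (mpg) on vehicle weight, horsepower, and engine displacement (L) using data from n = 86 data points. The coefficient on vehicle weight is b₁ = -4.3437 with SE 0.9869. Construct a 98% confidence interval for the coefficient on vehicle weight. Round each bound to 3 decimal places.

df = n − k − 1 = 86 − 3 − 1 = 82.
t* = t_{0.01, 82} = 2.372687.
Margin = t* × SE = 2.372687 × 0.9869 = 2.34161.
CI: -4.3437 ± 2.34161 → (-6.685, -2.002).
With 98% confidence, each one-unit increase in vehicle weight is associated with a change of between -6.685 and -2.002 mpg in fuel economy, holding the other predictors fixed.

(-6.685, -2.002)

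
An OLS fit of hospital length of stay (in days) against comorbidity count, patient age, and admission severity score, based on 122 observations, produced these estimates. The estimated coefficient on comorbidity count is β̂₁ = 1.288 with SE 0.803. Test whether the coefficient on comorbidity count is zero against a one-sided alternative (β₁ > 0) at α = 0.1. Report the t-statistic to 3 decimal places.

H₀: β₁ = 0 vs H₁: β₁ > 0.
t = (β̂₁ − β₁⁰)/SE = 1.288 / 0.803 = 1.604.
df = n − k − 1 = 122 − 3 − 1 = 118.
One-sided p ≈ 0.0557, which is < 0.1, so reject H₀.
There is evidence that the true slope on comorbidity count is positive, holding the other predictors fixed.

t = 1.604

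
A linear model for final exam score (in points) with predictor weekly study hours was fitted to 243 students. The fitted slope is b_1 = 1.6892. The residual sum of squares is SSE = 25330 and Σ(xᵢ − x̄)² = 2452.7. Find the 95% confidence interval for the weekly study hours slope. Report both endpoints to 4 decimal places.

(1.2814, 2.0970)

MSE = SSE/(n − 2) = 25330/241 = 105.104.
SE(b_1) = √(MSE/Sₓₓ) = √(105.104/2452.7) = 0.207008.
df = n − 2 = 241.
t* = t_{0.025, 241} = 1.969856.
Margin = t* × SE = 1.969856 × 0.207008 = 0.407776.
CI: 1.6892 ± 0.407776 → (1.2814, 2.0970).
With 95% confidence, each one-unit increase in weekly study hours is associated with a change of between 1.2814 and 2.0970 points in final exam score.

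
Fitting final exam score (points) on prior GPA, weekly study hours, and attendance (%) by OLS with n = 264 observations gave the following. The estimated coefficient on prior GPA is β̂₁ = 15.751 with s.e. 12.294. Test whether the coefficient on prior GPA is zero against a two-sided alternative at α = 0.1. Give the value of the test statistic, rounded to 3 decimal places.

H₀: β₁ = 0 vs H₁: β₁ ≠ 0.
t = (β̂₁ − β₁⁰)/SE = 15.751 / 12.294 = 1.281.
df = n − k − 1 = 264 − 3 − 1 = 260.
Two-sided p ≈ 0.2013, which is ≥ 0.1, so fail to reject H₀.
The data do not give significant evidence of an association between prior GPA and final exam score, after adjusting for the other predictors.

t = 1.281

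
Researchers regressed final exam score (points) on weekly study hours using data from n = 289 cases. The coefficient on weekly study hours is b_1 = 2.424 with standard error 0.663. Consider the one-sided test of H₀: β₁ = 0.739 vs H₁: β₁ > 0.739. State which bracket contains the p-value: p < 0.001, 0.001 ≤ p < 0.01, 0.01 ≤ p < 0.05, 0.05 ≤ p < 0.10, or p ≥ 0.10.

t = (2.424 − 0.739) / 0.663 = 2.541.
df = n − 2 = 289 − 2 = 287.
One-sided p = P(T_{287} > t) ≈ 0.0058.
So 0.001 ≤ p < 0.01.

0.001 ≤ p < 0.01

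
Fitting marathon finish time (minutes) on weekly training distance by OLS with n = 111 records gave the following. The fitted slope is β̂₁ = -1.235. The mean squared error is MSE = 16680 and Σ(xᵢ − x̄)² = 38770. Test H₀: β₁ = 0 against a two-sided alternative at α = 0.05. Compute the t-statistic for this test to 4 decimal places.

SE(β̂₁) = √(MSE/Sₓₓ) = √(16680/38770) = 0.655919.
t = -1.235 / 0.655919 = -1.8829.
df = n − 2 = 109.
Two-sided p ≈ 0.0624, which is ≥ 0.05, so fail to reject H₀.
The data do not give significant evidence of an association between weekly training distance and marathon finish time.

t = -1.8829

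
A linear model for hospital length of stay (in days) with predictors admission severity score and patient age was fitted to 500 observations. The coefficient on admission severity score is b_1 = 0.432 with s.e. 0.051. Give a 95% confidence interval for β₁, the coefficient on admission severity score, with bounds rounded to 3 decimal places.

(0.332, 0.532)

df = n − k − 1 = 500 − 2 − 1 = 497.
t* = t_{0.025, 497} = 1.964749.
Margin = t* × SE = 1.964749 × 0.051 = 0.10020.
CI: 0.432 ± 0.10020 → (0.332, 0.532).
With 95% confidence, each one-unit increase in admission severity score is associated with a change of between 0.332 and 0.532 days in hospital length of stay, holding the other predictors fixed.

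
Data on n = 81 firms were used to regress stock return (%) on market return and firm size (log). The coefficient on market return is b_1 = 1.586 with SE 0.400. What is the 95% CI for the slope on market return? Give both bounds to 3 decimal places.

df = n − k − 1 = 81 − 2 − 1 = 78.
t* = t_{0.025, 78} = 1.990847.
Margin = t* × SE = 1.990847 × 0.400 = 0.79634.
CI: 1.586 ± 0.79634 → (0.790, 2.382).
With 95% confidence, each one-unit increase in market return is associated with a change of between 0.790 and 2.382 % in stock return, holding the other predictors fixed.

(0.790, 2.382)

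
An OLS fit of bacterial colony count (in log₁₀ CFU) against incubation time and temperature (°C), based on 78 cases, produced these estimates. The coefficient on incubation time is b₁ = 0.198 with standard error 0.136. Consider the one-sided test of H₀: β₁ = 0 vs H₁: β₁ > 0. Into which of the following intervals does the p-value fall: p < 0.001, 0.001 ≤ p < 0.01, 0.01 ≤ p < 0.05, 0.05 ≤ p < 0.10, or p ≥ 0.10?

0.05 ≤ p < 0.10

t = 0.198 / 0.136 = 1.456.
df = n − k − 1 = 78 − 2 − 1 = 75.
One-sided p = P(T_{75} > t) ≈ 0.0748.
So 0.05 ≤ p < 0.10.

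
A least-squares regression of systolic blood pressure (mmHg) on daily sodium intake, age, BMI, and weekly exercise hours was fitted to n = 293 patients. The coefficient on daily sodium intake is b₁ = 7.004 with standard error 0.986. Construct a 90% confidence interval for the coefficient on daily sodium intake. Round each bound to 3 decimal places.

df = n − k − 1 = 293 − 4 − 1 = 288.
t* = t_{0.05, 288} = 1.650162.
Margin = t* × SE = 1.650162 × 0.986 = 1.62706.
CI: 7.004 ± 1.62706 → (5.377, 8.631).
With 90% confidence, each one-unit increase in daily sodium intake is associated with a change of between 5.377 and 8.631 mmHg in systolic blood pressure, holding the other predictors fixed.

(5.377, 8.631)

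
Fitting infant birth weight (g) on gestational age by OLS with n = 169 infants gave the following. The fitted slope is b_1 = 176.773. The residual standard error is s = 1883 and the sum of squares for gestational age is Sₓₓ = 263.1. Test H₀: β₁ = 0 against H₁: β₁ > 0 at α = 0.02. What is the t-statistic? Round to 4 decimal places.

SE(b_1) = s/√Sₓₓ = 1883/√263.1 = 116.089.
t = 176.773 / 116.089 = 1.5227.
df = n − 2 = 167.
One-sided p ≈ 0.0649, which is ≥ 0.02, so fail to reject H₀.
The data do not give significant evidence that the true slope on gestational age is positive.

t = 1.5227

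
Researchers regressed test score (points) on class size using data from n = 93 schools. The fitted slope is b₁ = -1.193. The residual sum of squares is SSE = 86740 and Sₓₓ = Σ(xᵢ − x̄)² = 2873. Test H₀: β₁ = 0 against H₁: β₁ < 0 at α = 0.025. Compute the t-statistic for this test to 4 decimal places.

MSE = SSE/(n − 2) = 86740/91 = 953.187.
SE(b₁) = √(MSE/Sₓₓ) = √(953.187/2873) = 0.575998.
t = -1.193 / 0.575998 = -2.0712.
df = n − 2 = 91.
One-sided p ≈ 0.0206, which is < 0.025, so reject H₀.
There is evidence that the true slope on class size is negative.

t = -2.0712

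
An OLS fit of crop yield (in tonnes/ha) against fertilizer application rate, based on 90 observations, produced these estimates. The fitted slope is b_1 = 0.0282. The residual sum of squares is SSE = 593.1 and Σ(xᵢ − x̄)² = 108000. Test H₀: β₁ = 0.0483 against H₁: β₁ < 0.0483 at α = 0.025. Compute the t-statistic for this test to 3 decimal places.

MSE = SSE/(n − 2) = 593.1/88 = 6.73977.
SE(b_1) = √(MSE/Sₓₓ) = √(6.73977/108000) = 0.0078997.
t = (0.0282 − 0.0483) / 0.0078997 = -2.544.
df = n − 2 = 88.
One-sided p ≈ 0.0063, which is < 0.025, so reject H₀.
There is evidence that the true slope on fertilizer application rate is below 0.0483 tonnes/ha per unit.

t = -2.544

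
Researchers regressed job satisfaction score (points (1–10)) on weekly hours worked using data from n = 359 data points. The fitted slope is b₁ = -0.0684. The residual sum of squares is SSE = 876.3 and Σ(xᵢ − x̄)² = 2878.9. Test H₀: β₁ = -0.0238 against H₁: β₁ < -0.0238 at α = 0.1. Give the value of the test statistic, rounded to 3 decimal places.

MSE = SSE/(n − 2) = 876.3/357 = 2.45462.
SE(b₁) = √(MSE/Sₓₓ) = √(2.45462/2878.9) = 0.0291997.
t = (-0.0684 − (-0.0238)) / 0.0291997 = -1.527.
df = n − 2 = 357.
One-sided p ≈ 0.0638, which is < 0.1, so reject H₀.
There is evidence that the true slope on weekly hours worked is below -0.0238 points (1–10) per unit.

t = -1.527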